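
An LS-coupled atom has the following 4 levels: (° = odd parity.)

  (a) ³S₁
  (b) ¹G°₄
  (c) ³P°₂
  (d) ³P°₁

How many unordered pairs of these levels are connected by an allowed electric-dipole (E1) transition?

(a)–(b): forbidden (ΔS, ΔL, ΔJ).
(a)–(c): allowed.
(a)–(d): allowed.
(b)–(c): forbidden (parity, ΔS, ΔL, ΔJ).
(b)–(d): forbidden (parity, ΔS, ΔL, ΔJ).
(c)–(d): forbidden (parity).
Allowed pairs: 2 of 6.

2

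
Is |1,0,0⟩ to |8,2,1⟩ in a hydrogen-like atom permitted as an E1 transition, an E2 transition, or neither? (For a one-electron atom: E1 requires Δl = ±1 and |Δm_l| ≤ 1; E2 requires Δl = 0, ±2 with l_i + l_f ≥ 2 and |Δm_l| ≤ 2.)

E2

Δl = 2 − 0 = +2; l_i + l_f = 2.
Δm_l = +1.
E1 (Δl = ±1, |Δm_l| ≤ 1): not satisfied.
E2 (Δl = 0,±2, l_i+l_f ≥ 2, |Δm_l| ≤ 2): satisfied.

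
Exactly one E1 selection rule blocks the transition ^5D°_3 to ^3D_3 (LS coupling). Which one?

Reading off the term symbols: S 2→1, L 2→2, J 3→3, parity odd→even.
Parity must change: odd → even — ✓.
ΔS = 0: S: 2 → 1 — ✗.
ΔL = 0, ±1 (not L=0↔0): L: 2 → 2, ΔL = +0 — ✓.
ΔJ = 0, ±1 (not J=0↔0): J: 3 → 3, ΔJ = +0 — ✓.

the ΔS = 0 rule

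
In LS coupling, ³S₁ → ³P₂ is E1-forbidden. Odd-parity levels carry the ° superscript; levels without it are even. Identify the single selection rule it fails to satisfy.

parity

Initial level: S=1, L=0, J=1, parity even. Final level: S=1, L=1, J=2, parity even.
Parity must change: even → even — fails.
ΔS = 0: S: 1 → 1 — ok.
ΔL = 0, ±1 (not L=0↔0): L: 0 → 1, ΔL = +1 — ok.
ΔJ = 0, ±1 (not J=0↔0): J: 1 → 2, ΔJ = +1 — ok.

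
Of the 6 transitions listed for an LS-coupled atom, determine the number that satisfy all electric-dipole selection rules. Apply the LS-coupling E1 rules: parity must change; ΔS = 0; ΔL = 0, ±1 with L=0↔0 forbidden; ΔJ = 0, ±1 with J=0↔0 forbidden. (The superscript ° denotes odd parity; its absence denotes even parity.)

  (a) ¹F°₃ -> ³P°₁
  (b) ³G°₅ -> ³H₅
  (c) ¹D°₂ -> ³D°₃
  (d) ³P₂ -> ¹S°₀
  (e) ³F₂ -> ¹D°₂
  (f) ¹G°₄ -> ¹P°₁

(a) forbidden (parity, ΔS, ΔL, ΔJ fail)
(b) allowed
(c) forbidden (parity, ΔS fail)
(d) forbidden (ΔS, ΔJ fail)
(e) forbidden (ΔS fails)
(f) forbidden (parity, ΔL, ΔJ fail)
Total allowed: 1 of 6.

1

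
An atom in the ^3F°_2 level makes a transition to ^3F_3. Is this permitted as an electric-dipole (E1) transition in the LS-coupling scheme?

allowed

Reading off the term symbols: S 1→1, L 3→3, J 2→3, parity odd→even.
Parity must change: odd → even — ok.
ΔS = 0: S: 1 → 1 — ok.
ΔL = 0, ±1 (not L=0↔0): L: 3 → 3, ΔL = +0 — ok.
ΔJ = 0, ±1 (not J=0↔0): J: 2 → 3, ΔJ = +1 — ok.
All four E1 rules are satisfied.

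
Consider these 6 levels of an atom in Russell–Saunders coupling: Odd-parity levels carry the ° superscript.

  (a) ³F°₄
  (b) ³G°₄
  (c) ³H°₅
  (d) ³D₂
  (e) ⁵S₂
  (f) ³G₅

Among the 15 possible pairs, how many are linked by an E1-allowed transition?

3

(a)–(b): forbidden (parity).
(a)–(c): forbidden (parity, ΔL).
(a)–(d): forbidden (ΔJ).
(a)–(e): forbidden (ΔS, ΔL, ΔJ).
(a)–(f): allowed.
(b)–(c): forbidden (parity).
(b)–(d): forbidden (ΔL, ΔJ).
(b)–(e): forbidden (ΔS, ΔL, ΔJ).
(b)–(f): allowed.
(c)–(d): forbidden (ΔL, ΔJ).
(c)–(e): forbidden (ΔS, ΔL, ΔJ).
(c)–(f): allowed.
(d)–(e): forbidden (parity, ΔS, ΔL).
(d)–(f): forbidden (parity, ΔL, ΔJ).
(e)–(f): forbidden (parity, ΔS, ΔL, ΔJ).
Allowed pairs: 3 of 15.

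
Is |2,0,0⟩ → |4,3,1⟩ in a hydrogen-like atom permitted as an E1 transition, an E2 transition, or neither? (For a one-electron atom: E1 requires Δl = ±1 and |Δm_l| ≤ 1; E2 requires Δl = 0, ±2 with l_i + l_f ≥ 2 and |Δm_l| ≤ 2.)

neither

Δl = 3 − 0 = +3; l_i + l_f = 3.
Δm_l = +1.
E1 (Δl = ±1, |Δm_l| ≤ 1): not satisfied.
E2 (Δl = 0,±2, l_i+l_f ≥ 2, |Δm_l| ≤ 2): not satisfied.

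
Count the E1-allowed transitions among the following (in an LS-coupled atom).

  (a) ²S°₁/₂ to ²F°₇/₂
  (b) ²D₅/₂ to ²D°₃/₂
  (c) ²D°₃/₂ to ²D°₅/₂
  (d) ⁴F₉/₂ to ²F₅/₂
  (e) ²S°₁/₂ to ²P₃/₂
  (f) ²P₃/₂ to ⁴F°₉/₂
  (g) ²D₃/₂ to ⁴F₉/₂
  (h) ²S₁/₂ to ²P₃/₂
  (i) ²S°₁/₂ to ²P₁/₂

3

(a) forbidden (parity, ΔL, ΔJ fail)
(b) allowed
(c) forbidden (parity fails)
(d) forbidden (parity, ΔS, ΔJ fail)
(e) allowed
(f) forbidden (ΔS, ΔL, ΔJ fail)
(g) forbidden (parity, ΔS, ΔJ fail)
(h) forbidden (parity fails)
(i) allowed
Total allowed: 3 of 9.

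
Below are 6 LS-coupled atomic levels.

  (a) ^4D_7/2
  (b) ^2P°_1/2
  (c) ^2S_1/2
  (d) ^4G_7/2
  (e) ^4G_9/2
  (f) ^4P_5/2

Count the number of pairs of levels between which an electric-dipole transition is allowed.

(a)–(b): forbidden (ΔS, ΔJ).
(a)–(c): forbidden (parity, ΔS, ΔL, ΔJ).
(a)–(d): forbidden (parity, ΔL).
(a)–(e): forbidden (parity, ΔL).
(a)–(f): forbidden (parity).
(b)–(c): allowed.
(b)–(d): forbidden (ΔS, ΔL, ΔJ).
(b)–(e): forbidden (ΔS, ΔL, ΔJ).
(b)–(f): forbidden (ΔS, ΔJ).
(c)–(d): forbidden (parity, ΔS, ΔL, ΔJ).
(c)–(e): forbidden (parity, ΔS, ΔL, ΔJ).
(c)–(f): forbidden (parity, ΔS, ΔJ).
(d)–(e): forbidden (parity).
(d)–(f): forbidden (parity, ΔL).
(e)–(f): forbidden (parity, ΔL, ΔJ).
Allowed pairs: 1 of 15.

1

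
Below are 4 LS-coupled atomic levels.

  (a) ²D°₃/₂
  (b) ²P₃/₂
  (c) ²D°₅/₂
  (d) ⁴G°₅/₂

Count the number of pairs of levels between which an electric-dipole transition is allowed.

2

(a)–(b): allowed.
(a)–(c): forbidden (parity).
(a)–(d): forbidden (parity, ΔS, ΔL).
(b)–(c): allowed.
(b)–(d): forbidden (ΔS, ΔL).
(c)–(d): forbidden (parity, ΔS, ΔL).
Allowed pairs: 2 of 6.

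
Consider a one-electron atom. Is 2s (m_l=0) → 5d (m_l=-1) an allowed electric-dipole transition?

Δl = 2 − 0 = +2; the E1 rule Δl = ±1 is ✗.
Δm_l = -1 − (0) = -1. E1 requires Δm_l = 0, ±1: ✓.
The transition is electric-dipole forbidden.

forbidden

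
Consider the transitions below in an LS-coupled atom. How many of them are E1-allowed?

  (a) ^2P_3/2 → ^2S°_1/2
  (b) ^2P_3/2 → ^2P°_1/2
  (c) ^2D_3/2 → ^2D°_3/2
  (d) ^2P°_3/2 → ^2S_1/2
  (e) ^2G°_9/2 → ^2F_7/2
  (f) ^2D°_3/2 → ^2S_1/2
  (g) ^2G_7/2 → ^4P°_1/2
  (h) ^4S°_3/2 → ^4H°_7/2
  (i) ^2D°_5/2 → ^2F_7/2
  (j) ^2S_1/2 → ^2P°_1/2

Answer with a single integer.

7

(a) allowed
(b) allowed
(c) allowed
(d) allowed
(e) allowed
(f) forbidden (ΔL fails)
(g) forbidden (ΔS, ΔL, ΔJ fail)
(h) forbidden (parity, ΔL, ΔJ fail)
(i) allowed
(j) allowed
Total allowed: 7 of 10.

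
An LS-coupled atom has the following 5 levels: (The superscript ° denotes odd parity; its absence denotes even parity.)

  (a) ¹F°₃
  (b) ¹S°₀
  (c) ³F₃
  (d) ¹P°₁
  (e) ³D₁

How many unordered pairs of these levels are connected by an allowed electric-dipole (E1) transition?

(a)–(b): forbidden (parity, ΔL, ΔJ).
(a)–(c): forbidden (ΔS).
(a)–(d): forbidden (parity, ΔL, ΔJ).
(a)–(e): forbidden (ΔS, ΔJ).
(b)–(c): forbidden (ΔS, ΔL, ΔJ).
(b)–(d): forbidden (parity).
(b)–(e): forbidden (ΔS, ΔL).
(c)–(d): forbidden (ΔS, ΔL, ΔJ).
(c)–(e): forbidden (parity, ΔJ).
(d)–(e): forbidden (ΔS).
Allowed pairs: 0 of 10.

0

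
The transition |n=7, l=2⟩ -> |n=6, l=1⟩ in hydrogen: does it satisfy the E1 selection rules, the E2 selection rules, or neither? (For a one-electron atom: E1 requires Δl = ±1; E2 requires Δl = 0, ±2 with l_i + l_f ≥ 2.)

E1

Δl = 1 − 2 = -1; l_i + l_f = 3.
E1 (Δl = ±1): satisfied.
E2 (Δl = 0,±2, l_i+l_f ≥ 2): not satisfied.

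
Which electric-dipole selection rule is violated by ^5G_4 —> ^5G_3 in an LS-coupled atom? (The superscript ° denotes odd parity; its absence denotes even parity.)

Initial level: S=2, L=4, J=4, parity even. Final level: S=2, L=4, J=3, parity even.
Parity must change: even → even — fails.
ΔS = 0: S: 2 → 2 — passes.
ΔL = 0, ±1 (not L=0↔0): L: 4 → 4, ΔL = +0 — passes.
ΔJ = 0, ±1 (not J=0↔0): J: 4 → 3, ΔJ = -1 — passes.

parity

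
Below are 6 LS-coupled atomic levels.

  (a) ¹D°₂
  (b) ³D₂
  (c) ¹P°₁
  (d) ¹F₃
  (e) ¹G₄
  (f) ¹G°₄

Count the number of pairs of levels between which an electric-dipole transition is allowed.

(a)–(b): forbidden (ΔS).
(a)–(c): forbidden (parity).
(a)–(d): allowed.
(a)–(e): forbidden (ΔL, ΔJ).
(a)–(f): forbidden (parity, ΔL, ΔJ).
(b)–(c): forbidden (ΔS).
(b)–(d): forbidden (parity, ΔS).
(b)–(e): forbidden (parity, ΔS, ΔL, ΔJ).
(b)–(f): forbidden (ΔS, ΔL, ΔJ).
(c)–(d): forbidden (ΔL, ΔJ).
(c)–(e): forbidden (ΔL, ΔJ).
(c)–(f): forbidden (parity, ΔL, ΔJ).
(d)–(e): forbidden (parity).
(d)–(f): allowed.
(e)–(f): allowed.
Allowed pairs: 3 of 15.

3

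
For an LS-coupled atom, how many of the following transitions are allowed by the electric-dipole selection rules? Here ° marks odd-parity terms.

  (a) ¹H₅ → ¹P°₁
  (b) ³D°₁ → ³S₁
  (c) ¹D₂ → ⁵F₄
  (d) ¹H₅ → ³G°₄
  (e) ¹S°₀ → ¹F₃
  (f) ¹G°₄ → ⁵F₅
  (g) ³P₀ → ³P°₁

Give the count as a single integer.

(a) forbidden (ΔL, ΔJ fail)
(b) forbidden (ΔL fails)
(c) forbidden (parity, ΔS, ΔJ fail)
(d) forbidden (ΔS fails)
(e) forbidden (ΔL, ΔJ fail)
(f) forbidden (ΔS fails)
(g) allowed
Total allowed: 1 of 7.

1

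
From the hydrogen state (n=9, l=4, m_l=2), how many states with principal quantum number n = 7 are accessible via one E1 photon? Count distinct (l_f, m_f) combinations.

E1 requires Δl = ±1, so l_f ∈ {3, 5}; with 0 ≤ l_f ≤ n_f−1 = 6, the allowed l_f values are {3, 5}.
For l_f = 3: m_f ∈ {m_i−1, m_i, m_i+1} ∩ [−3, 3] = {1, 2, 3} → 3 states.
For l_f = 5: m_f ∈ {m_i−1, m_i, m_i+1} ∩ [−5, 5] = {1, 2, 3} → 3 states.
Total: 6.

6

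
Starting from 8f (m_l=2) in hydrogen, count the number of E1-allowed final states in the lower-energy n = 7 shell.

5

E1 requires Δl = ±1, so l_f ∈ {2, 4}; with 0 ≤ l_f ≤ n_f−1 = 6, the allowed l_f values are {2, 4}.
For l_f = 2: m_f ∈ {m_i−1, m_i, m_i+1} ∩ [−2, 2] = {1, 2} → 2 states.
For l_f = 4: m_f ∈ {m_i−1, m_i, m_i+1} ∩ [−4, 4] = {1, 2, 3} → 3 states.
Total: 5.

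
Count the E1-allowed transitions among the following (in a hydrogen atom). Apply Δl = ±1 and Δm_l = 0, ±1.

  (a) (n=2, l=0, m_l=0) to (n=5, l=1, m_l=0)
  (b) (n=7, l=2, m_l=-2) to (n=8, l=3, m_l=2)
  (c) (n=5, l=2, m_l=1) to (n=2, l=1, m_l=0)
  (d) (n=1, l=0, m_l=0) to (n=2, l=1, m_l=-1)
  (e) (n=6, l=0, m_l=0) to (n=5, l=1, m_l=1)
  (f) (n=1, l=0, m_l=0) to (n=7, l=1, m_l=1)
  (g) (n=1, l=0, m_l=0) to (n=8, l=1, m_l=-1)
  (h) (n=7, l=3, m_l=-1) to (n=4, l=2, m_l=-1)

7

(a) allowed
(b) forbidden — Δm_l = +4 (E1 requires Δm_l = 0, ±1)
(c) allowed
(d) allowed
(e) allowed
(f) allowed
(g) allowed
(h) allowed
Total allowed: 7 of 8.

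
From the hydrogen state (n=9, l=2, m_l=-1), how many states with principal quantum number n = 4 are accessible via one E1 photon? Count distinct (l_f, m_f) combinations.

E1 requires Δl = ±1, so l_f ∈ {1, 3}; with 0 ≤ l_f ≤ n_f−1 = 3, the allowed l_f values are {1, 3}.
For l_f = 1: m_f ∈ {m_i−1, m_i, m_i+1} ∩ [−1, 1] = {-1, 0} → 2 states.
For l_f = 3: m_f ∈ {m_i−1, m_i, m_i+1} ∩ [−3, 3] = {-2, -1, 0} → 3 states.
Total: 5.

5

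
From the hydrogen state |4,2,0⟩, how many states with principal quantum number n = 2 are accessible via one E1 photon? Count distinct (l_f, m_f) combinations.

3

E1 requires Δl = ±1, so l_f ∈ {1, 3}; with 0 ≤ l_f ≤ n_f−1 = 1, the allowed l_f values are {1}.
For l_f = 1: m_f ∈ {m_i−1, m_i, m_i+1} ∩ [−1, 1] = {-1, 0, 1} → 3 states.
Total: 3.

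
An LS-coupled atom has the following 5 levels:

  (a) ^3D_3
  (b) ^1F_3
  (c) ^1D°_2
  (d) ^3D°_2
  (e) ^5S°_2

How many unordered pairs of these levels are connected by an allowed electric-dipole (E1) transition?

2

(a)–(b): forbidden (parity, ΔS).
(a)–(c): forbidden (ΔS).
(a)–(d): allowed.
(a)–(e): forbidden (ΔS, ΔL).
(b)–(c): allowed.
(b)–(d): forbidden (ΔS).
(b)–(e): forbidden (ΔS, ΔL).
(c)–(d): forbidden (parity, ΔS).
(c)–(e): forbidden (parity, ΔS, ΔL).
(d)–(e): forbidden (parity, ΔS, ΔL).
Allowed pairs: 2 of 10.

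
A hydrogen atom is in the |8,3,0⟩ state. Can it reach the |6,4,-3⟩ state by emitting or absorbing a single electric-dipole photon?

forbidden

Initial l = 3, final l = 4, so Δl = +1. E1 requires Δl = ±1: satisfied.
m_l: 0 → -3 (Δm_l = -3). |Δm_l| ≤ 1 violated.
The transition is electric-dipole forbidden.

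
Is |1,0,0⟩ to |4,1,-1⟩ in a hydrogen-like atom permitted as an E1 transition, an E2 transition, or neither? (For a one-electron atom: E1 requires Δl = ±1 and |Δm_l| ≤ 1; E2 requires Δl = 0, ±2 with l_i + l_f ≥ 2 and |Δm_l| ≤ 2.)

Δl = 1 − 0 = +1; l_i + l_f = 1.
Δm_l = -1.
E1 (Δl = ±1, |Δm_l| ≤ 1): satisfied.
E2 (Δl = 0,±2, l_i+l_f ≥ 2, |Δm_l| ≤ 2): not satisfied.

E1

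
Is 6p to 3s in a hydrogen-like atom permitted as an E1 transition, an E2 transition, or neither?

Δl = 0 − 1 = -1; l_i + l_f = 1.
E1 (Δl = ±1): satisfied.
E2 (Δl = 0,±2, l_i+l_f ≥ 2): not satisfied.

E1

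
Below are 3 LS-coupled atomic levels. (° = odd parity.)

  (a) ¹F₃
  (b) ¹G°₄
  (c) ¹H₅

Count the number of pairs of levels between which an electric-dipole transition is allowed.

2

(a)–(b): allowed.
(a)–(c): forbidden (parity, ΔL, ΔJ).
(b)–(c): allowed.
Allowed pairs: 2 of 3.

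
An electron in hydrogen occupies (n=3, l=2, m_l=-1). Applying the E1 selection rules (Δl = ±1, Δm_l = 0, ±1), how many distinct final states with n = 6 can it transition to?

E1 requires Δl = ±1, so l_f ∈ {1, 3}; with 0 ≤ l_f ≤ n_f−1 = 5, the allowed l_f values are {1, 3}.
For l_f = 1: m_f ∈ {m_i−1, m_i, m_i+1} ∩ [−1, 1] = {-1, 0} → 2 states.
For l_f = 3: m_f ∈ {m_i−1, m_i, m_i+1} ∩ [−3, 3] = {-2, -1, 0} → 3 states.
Total: 5.

5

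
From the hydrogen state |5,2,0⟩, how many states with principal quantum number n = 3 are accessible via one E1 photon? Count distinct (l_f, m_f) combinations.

E1 requires Δl = ±1, so l_f ∈ {1, 3}; with 0 ≤ l_f ≤ n_f−1 = 2, the allowed l_f values are {1}.
For l_f = 1: m_f ∈ {m_i−1, m_i, m_i+1} ∩ [−1, 1] = {-1, 0, 1} → 3 states.
Total: 3.

3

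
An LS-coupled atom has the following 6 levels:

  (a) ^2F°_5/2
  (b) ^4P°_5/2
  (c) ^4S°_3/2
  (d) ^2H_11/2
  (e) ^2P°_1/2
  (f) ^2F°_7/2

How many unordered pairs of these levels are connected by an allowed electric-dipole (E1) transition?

(a)–(b): forbidden (parity, ΔS, ΔL).
(a)–(c): forbidden (parity, ΔS, ΔL).
(a)–(d): forbidden (ΔL, ΔJ).
(a)–(e): forbidden (parity, ΔL, ΔJ).
(a)–(f): forbidden (parity).
(b)–(c): forbidden (parity).
(b)–(d): forbidden (ΔS, ΔL, ΔJ).
(b)–(e): forbidden (parity, ΔS, ΔJ).
(b)–(f): forbidden (parity, ΔS, ΔL).
(c)–(d): forbidden (ΔS, ΔL, ΔJ).
(c)–(e): forbidden (parity, ΔS).
(c)–(f): forbidden (parity, ΔS, ΔL, ΔJ).
(d)–(e): forbidden (ΔL, ΔJ).
(d)–(f): forbidden (ΔL, ΔJ).
(e)–(f): forbidden (parity, ΔL, ΔJ).
Allowed pairs: 0 of 15.

0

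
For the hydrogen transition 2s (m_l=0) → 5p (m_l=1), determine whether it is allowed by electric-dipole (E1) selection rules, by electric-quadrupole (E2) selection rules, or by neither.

E1

Δl = 1 − 0 = +1; l_i + l_f = 1.
Δm_l = +1.
E1 (Δl = ±1, |Δm_l| ≤ 1): satisfied.
E2 (Δl = 0,±2, l_i+l_f ≥ 2, |Δm_l| ≤ 2): not satisfied.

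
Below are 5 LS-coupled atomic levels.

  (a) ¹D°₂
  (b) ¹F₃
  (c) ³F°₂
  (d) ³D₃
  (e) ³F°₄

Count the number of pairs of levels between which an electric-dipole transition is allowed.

3

(a)–(b): allowed.
(a)–(c): forbidden (parity, ΔS).
(a)–(d): forbidden (ΔS).
(a)–(e): forbidden (parity, ΔS, ΔJ).
(b)–(c): forbidden (ΔS).
(b)–(d): forbidden (parity, ΔS).
(b)–(e): forbidden (ΔS).
(c)–(d): allowed.
(c)–(e): forbidden (parity, ΔJ).
(d)–(e): allowed.
Allowed pairs: 3 of 10.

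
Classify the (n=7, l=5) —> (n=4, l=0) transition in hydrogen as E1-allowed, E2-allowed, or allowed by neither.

neither

Δl = 0 − 5 = -5; l_i + l_f = 5.
E1 (Δl = ±1): not satisfied.
E2 (Δl = 0,±2, l_i+l_f ≥ 2): not satisfied.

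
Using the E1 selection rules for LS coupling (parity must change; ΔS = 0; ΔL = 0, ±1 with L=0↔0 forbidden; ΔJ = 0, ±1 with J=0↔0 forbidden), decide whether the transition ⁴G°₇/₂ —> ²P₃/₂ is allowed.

forbidden

Reading off the term symbols: S 3/2→1/2, L 4→1, J 7/2→3/2, parity odd→even.
Parity must change: odd → even — ✓.
ΔL = 0, ±1 (not L=0↔0): L: 4 → 1, ΔL = -3 — ✗.
ΔS = 0: S: 3/2 → 1/2 — ✗.
ΔJ = 0, ±1 (not J=0↔0): J: 7/2 → 3/2, ΔJ = -2 — ✗.
Rule(s) violated: ΔS, ΔL, ΔJ.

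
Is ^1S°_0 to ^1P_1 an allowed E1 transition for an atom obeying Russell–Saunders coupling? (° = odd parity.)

Reading off the term symbols: S 0→0, L 0→1, J 0→1, parity odd→even.
Parity must change: odd → even — ✓.
ΔS = 0: S: 0 → 0 — ✓.
ΔL = 0, ±1 (not L=0↔0): L: 0 → 1, ΔL = +1 — ✓.
ΔJ = 0, ±1 (not J=0↔0): J: 0 → 1, ΔJ = +1 — ✓.
All four E1 rules are satisfied.

allowed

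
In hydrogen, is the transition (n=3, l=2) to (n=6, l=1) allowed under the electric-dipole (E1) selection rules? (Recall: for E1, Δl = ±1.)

l: 2 → 1 (Δl = -1). Δl = ±1 ✓.
All E1 selection rules are satisfied.

allowed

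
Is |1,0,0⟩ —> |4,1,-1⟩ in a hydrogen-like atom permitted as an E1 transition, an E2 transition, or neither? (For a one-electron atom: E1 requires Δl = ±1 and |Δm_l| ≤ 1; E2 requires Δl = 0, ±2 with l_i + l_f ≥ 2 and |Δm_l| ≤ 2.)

Δl = 1 − 0 = +1; l_i + l_f = 1.
Δm_l = -1.
E1 (Δl = ±1, |Δm_l| ≤ 1): satisfied.
E2 (Δl = 0,±2, l_i+l_f ≥ 2, |Δm_l| ≤ 2): not satisfied.

E1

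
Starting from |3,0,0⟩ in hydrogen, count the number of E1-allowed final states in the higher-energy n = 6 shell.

E1 requires Δl = ±1, so l_f ∈ {-1, 1}; with 0 ≤ l_f ≤ n_f−1 = 5, the allowed l_f values are {1}.
For l_f = 1: m_f ∈ {m_i−1, m_i, m_i+1} ∩ [−1, 1] = {-1, 0, 1} → 3 states.
Total: 3.

3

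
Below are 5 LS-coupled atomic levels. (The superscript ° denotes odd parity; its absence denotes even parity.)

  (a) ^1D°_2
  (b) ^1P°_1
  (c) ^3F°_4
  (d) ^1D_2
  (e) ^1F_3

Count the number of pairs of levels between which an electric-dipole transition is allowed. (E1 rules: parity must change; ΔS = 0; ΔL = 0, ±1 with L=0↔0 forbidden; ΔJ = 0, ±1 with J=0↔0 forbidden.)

3

(a)–(b): forbidden (parity).
(a)–(c): forbidden (parity, ΔS, ΔJ).
(a)–(d): allowed.
(a)–(e): allowed.
(b)–(c): forbidden (parity, ΔS, ΔL, ΔJ).
(b)–(d): allowed.
(b)–(e): forbidden (ΔL, ΔJ).
(c)–(d): forbidden (ΔS, ΔJ).
(c)–(e): forbidden (ΔS).
(d)–(e): forbidden (parity).
Allowed pairs: 3 of 10.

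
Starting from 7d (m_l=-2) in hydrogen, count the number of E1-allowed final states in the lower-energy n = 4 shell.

E1 requires Δl = ±1, so l_f ∈ {1, 3}; with 0 ≤ l_f ≤ n_f−1 = 3, the allowed l_f values are {1, 3}.
For l_f = 1: m_f ∈ {m_i−1, m_i, m_i+1} ∩ [−1, 1] = {-1} → 1 state.
For l_f = 3: m_f ∈ {m_i−1, m_i, m_i+1} ∩ [−3, 3] = {-3, -2, -1} → 3 states.
Total: 4.

4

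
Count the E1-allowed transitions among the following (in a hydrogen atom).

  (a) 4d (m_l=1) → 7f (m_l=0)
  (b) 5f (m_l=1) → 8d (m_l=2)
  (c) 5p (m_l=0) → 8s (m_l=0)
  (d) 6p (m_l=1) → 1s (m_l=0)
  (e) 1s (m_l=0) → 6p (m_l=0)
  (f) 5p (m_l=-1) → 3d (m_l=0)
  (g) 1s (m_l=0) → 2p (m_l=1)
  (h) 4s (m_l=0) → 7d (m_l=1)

(a) allowed
(b) allowed
(c) allowed
(d) allowed
(e) allowed
(f) allowed
(g) allowed
(h) forbidden — Δl = +2 (E1 requires Δl = ±1)
Total allowed: 7 of 8.

7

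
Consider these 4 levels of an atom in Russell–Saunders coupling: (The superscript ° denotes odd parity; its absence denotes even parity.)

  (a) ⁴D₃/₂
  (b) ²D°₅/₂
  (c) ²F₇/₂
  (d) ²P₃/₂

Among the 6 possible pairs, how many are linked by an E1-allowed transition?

2

(a)–(b): forbidden (ΔS).
(a)–(c): forbidden (parity, ΔS, ΔJ).
(a)–(d): forbidden (parity, ΔS).
(b)–(c): allowed.
(b)–(d): allowed.
(c)–(d): forbidden (parity, ΔL, ΔJ).
Allowed pairs: 2 of 6.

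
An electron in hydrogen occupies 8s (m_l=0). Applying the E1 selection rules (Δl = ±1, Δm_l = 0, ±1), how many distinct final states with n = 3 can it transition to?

3

E1 requires Δl = ±1, so l_f ∈ {-1, 1}; with 0 ≤ l_f ≤ n_f−1 = 2, the allowed l_f values are {1}.
For l_f = 1: m_f ∈ {m_i−1, m_i, m_i+1} ∩ [−1, 1] = {-1, 0, 1} → 3 states.
Total: 3.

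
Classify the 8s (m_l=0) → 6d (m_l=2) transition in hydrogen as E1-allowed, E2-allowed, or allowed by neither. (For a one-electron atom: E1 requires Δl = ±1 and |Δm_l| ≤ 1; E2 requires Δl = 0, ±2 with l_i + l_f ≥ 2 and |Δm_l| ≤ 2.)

E2

Δl = 2 − 0 = +2; l_i + l_f = 2.
Δm_l = +2.
E1 (Δl = ±1, |Δm_l| ≤ 1): not satisfied.
E2 (Δl = 0,±2, l_i+l_f ≥ 2, |Δm_l| ≤ 2): satisfied.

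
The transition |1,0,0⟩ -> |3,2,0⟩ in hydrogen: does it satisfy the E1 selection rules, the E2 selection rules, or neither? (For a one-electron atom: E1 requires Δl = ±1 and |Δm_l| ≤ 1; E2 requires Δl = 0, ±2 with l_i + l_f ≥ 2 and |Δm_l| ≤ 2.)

Δl = 2 − 0 = +2; l_i + l_f = 2.
Δm_l = +0.
E1 (Δl = ±1, |Δm_l| ≤ 1): not satisfied.
E2 (Δl = 0,±2, l_i+l_f ≥ 2, |Δm_l| ≤ 2): satisfied.

E2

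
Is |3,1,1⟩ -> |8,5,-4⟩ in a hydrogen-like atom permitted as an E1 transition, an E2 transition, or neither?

Δl = 5 − 1 = +4; l_i + l_f = 6.
Δm_l = -5.
E1 (Δl = ±1, |Δm_l| ≤ 1): not satisfied.
E2 (Δl = 0,±2, l_i+l_f ≥ 2, |Δm_l| ≤ 2): not satisfied.

neither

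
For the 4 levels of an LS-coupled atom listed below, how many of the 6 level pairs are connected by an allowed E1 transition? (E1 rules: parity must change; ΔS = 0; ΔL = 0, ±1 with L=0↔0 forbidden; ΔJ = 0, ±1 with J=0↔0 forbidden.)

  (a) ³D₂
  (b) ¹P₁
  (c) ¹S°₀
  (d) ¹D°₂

(a)–(b): forbidden (parity, ΔS).
(a)–(c): forbidden (ΔS, ΔL, ΔJ).
(a)–(d): forbidden (ΔS).
(b)–(c): allowed.
(b)–(d): allowed.
(c)–(d): forbidden (parity, ΔL, ΔJ).
Allowed pairs: 2 of 6.

2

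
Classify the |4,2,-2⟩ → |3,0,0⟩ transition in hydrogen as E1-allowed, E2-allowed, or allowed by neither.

Δl = 0 − 2 = -2; l_i + l_f = 2.
Δm_l = +2.
E1 (Δl = ±1, |Δm_l| ≤ 1): not satisfied.
E2 (Δl = 0,±2, l_i+l_f ≥ 2, |Δm_l| ≤ 2): satisfied.

E2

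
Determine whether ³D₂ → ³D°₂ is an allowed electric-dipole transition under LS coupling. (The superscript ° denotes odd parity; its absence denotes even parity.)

Parity must change: even → odd — ok.
ΔS = 0: S: 1 → 1 — ok.
ΔL = 0, ±1 (not L=0↔0): L: 2 → 2, ΔL = +0 — ok.
ΔJ = 0, ±1 (not J=0↔0): J: 2 → 2, ΔJ = +0 — ok.
All four E1 rules are satisfied.

allowed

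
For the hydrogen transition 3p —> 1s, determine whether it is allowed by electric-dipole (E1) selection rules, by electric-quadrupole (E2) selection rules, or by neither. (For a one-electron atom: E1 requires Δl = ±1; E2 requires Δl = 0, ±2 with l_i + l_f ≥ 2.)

Δl = 0 − 1 = -1; l_i + l_f = 1.
E1 (Δl = ±1): satisfied.
E2 (Δl = 0,±2, l_i+l_f ≥ 2): not satisfied.

E1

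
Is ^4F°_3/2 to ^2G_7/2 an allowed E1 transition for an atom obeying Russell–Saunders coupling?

forbidden

Initial level: S=3/2, L=3, J=3/2, parity odd. Final level: S=1/2, L=4, J=7/2, parity even.
Parity must change: odd → even — ok.
ΔS = 0: S: 3/2 → 1/2 — fails.
ΔL = 0, ±1 (not L=0↔0): L: 3 → 4, ΔL = +1 — ok.
ΔJ = 0, ±1 (not J=0↔0): J: 3/2 → 7/2, ΔJ = +2 — fails.
Rule(s) violated: ΔS, ΔJ.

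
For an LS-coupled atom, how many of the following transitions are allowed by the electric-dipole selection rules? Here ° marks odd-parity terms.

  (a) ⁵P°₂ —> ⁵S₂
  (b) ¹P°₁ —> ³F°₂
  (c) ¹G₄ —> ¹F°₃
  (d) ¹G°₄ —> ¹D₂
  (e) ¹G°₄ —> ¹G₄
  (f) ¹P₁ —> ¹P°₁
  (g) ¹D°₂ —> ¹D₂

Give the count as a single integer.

(a) allowed
(b) forbidden (parity, ΔS, ΔL fail)
(c) allowed
(d) forbidden (ΔL, ΔJ fail)
(e) allowed
(f) allowed
(g) allowed
Total allowed: 5 of 7.

5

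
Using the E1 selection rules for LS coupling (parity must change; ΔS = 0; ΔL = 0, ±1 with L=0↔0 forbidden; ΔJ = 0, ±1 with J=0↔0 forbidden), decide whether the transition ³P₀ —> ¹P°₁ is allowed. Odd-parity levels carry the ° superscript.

forbidden

Reading off the term symbols: S 1→0, L 1→1, J 0→1, parity even→odd.
ΔJ = 0, ±1 (not J=0↔0): J: 0 → 1, ΔJ = +1 — ok.
ΔS = 0: S: 1 → 0 — fails.
Parity must change: even → odd — ok.
ΔL = 0, ±1 (not L=0↔0): L: 1 → 1, ΔL = +0 — ok.
Rule(s) violated: ΔS.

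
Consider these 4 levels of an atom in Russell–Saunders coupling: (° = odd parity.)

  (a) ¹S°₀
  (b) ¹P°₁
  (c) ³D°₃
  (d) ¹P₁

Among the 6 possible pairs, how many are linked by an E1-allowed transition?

(a)–(b): forbidden (parity).
(a)–(c): forbidden (parity, ΔS, ΔL, ΔJ).
(a)–(d): allowed.
(b)–(c): forbidden (parity, ΔS, ΔJ).
(b)–(d): allowed.
(c)–(d): forbidden (ΔS, ΔJ).
Allowed pairs: 2 of 6.

2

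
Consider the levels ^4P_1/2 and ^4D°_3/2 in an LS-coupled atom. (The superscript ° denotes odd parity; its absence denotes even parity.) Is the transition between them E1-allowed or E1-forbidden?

Initial level: S=3/2, L=1, J=1/2, parity even. Final level: S=3/2, L=2, J=3/2, parity odd.
Parity must change: even → odd — ok.
ΔS = 0: S: 3/2 → 3/2 — ok.
ΔL = 0, ±1 (not L=0↔0): L: 1 → 2, ΔL = +1 — ok.
ΔJ = 0, ±1 (not J=0↔0): J: 1/2 → 3/2, ΔJ = +1 — ok.
All four E1 rules are satisfied.

allowed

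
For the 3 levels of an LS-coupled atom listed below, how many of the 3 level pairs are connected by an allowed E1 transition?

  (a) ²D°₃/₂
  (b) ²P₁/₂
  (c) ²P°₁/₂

(a)–(b): allowed.
(a)–(c): forbidden (parity).
(b)–(c): allowed.
Allowed pairs: 2 of 3.

2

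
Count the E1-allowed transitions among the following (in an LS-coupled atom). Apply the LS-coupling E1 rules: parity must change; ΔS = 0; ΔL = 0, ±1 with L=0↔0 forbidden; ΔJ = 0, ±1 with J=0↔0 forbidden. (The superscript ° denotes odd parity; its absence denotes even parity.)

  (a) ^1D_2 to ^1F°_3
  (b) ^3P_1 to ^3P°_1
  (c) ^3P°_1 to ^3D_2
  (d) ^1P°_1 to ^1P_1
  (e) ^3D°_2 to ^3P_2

(a) allowed
(b) allowed
(c) allowed
(d) allowed
(e) allowed
Total allowed: 5 of 5.

5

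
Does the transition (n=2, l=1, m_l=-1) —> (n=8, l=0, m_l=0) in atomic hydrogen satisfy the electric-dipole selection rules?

allowed

l: 1 → 0 (Δl = -1). Δl = ±1 ✓.
Δm_l = 0 − (-1) = +1. E1 requires Δm_l = 0, ±1: ✓.
All E1 selection rules are satisfied.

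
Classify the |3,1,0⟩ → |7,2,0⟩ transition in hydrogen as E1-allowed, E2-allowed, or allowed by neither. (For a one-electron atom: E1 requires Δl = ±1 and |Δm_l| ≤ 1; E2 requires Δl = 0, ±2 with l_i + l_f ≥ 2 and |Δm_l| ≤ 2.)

Δl = 2 − 1 = +1; l_i + l_f = 3.
Δm_l = +0.
E1 (Δl = ±1, |Δm_l| ≤ 1): satisfied.
E2 (Δl = 0,±2, l_i+l_f ≥ 2, |Δm_l| ≤ 2): not satisfied.

E1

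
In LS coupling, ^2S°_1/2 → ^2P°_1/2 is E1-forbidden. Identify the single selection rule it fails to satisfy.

Parity must change: odd → odd — ✗.
ΔS = 0: S: 1/2 → 1/2 — ✓.
ΔL = 0, ±1 (not L=0↔0): L: 0 → 1, ΔL = +1 — ✓.
ΔJ = 0, ±1 (not J=0↔0): J: 1/2 → 1/2, ΔJ = +0 — ✓.

parity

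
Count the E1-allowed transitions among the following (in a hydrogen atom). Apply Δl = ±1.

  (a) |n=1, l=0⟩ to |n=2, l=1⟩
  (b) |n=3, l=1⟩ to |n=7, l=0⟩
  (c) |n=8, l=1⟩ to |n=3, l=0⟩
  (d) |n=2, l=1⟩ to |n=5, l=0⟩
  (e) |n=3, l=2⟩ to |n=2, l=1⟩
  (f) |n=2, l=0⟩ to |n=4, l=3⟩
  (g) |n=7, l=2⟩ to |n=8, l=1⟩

6

(a) allowed
(b) allowed
(c) allowed
(d) allowed
(e) allowed
(f) forbidden — Δl = +3 (E1 requires Δl = ±1)
(g) allowed
Total allowed: 6 of 7.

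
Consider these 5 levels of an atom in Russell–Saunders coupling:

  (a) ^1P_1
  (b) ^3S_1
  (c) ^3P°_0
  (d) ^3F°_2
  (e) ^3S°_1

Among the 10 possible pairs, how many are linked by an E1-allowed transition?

(a)–(b): forbidden (parity, ΔS).
(a)–(c): forbidden (ΔS).
(a)–(d): forbidden (ΔS, ΔL).
(a)–(e): forbidden (ΔS).
(b)–(c): allowed.
(b)–(d): forbidden (ΔL).
(b)–(e): forbidden (ΔL).
(c)–(d): forbidden (parity, ΔL, ΔJ).
(c)–(e): forbidden (parity).
(d)–(e): forbidden (parity, ΔL).
Allowed pairs: 1 of 10.

1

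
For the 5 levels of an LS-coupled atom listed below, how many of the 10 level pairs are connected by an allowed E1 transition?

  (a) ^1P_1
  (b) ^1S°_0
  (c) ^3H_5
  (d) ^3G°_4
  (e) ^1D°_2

(a)–(b): allowed.
(a)–(c): forbidden (parity, ΔS, ΔL, ΔJ).
(a)–(d): forbidden (ΔS, ΔL, ΔJ).
(a)–(e): allowed.
(b)–(c): forbidden (ΔS, ΔL, ΔJ).
(b)–(d): forbidden (parity, ΔS, ΔL, ΔJ).
(b)–(e): forbidden (parity, ΔL, ΔJ).
(c)–(d): allowed.
(c)–(e): forbidden (ΔS, ΔL, ΔJ).
(d)–(e): forbidden (parity, ΔS, ΔL, ΔJ).
Allowed pairs: 3 of 10.

3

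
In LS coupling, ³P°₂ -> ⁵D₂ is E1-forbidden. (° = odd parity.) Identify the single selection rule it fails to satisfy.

the ΔS = 0 rule

Reading off the term symbols: S 1→2, L 1→2, J 2→2, parity odd→even.
Parity must change: odd → even — ok.
ΔS = 0: S: 1 → 2 — fails.
ΔL = 0, ±1 (not L=0↔0): L: 1 → 2, ΔL = +1 — ok.
ΔJ = 0, ±1 (not J=0↔0): J: 2 → 2, ΔJ = +0 — ok.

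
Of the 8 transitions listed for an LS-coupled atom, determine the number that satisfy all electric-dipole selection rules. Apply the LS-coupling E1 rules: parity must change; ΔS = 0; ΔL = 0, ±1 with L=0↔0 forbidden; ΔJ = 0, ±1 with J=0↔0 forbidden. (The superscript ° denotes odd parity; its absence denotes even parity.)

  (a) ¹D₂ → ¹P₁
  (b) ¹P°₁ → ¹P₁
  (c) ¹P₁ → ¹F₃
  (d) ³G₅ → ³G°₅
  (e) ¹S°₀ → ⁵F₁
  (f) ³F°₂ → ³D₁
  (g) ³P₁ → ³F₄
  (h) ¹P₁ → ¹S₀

3

(a) forbidden (parity fails)
(b) allowed
(c) forbidden (parity, ΔL, ΔJ fail)
(d) allowed
(e) forbidden (ΔS, ΔL fail)
(f) allowed
(g) forbidden (parity, ΔL, ΔJ fail)
(h) forbidden (parity fails)
Total allowed: 3 of 8.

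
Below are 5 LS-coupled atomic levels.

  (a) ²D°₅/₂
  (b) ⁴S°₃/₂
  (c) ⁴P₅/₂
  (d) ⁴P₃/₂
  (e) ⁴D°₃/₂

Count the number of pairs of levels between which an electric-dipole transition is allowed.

4

(a)–(b): forbidden (parity, ΔS, ΔL).
(a)–(c): forbidden (ΔS).
(a)–(d): forbidden (ΔS).
(a)–(e): forbidden (parity, ΔS).
(b)–(c): allowed.
(b)–(d): allowed.
(b)–(e): forbidden (parity, ΔL).
(c)–(d): forbidden (parity).
(c)–(e): allowed.
(d)–(e): allowed.
Allowed pairs: 4 of 10.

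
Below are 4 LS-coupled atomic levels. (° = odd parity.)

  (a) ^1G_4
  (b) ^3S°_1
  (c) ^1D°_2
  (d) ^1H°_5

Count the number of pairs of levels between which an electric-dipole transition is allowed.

1

(a)–(b): forbidden (ΔS, ΔL, ΔJ).
(a)–(c): forbidden (ΔL, ΔJ).
(a)–(d): allowed.
(b)–(c): forbidden (parity, ΔS, ΔL).
(b)–(d): forbidden (parity, ΔS, ΔL, ΔJ).
(c)–(d): forbidden (parity, ΔL, ΔJ).
Allowed pairs: 1 of 6.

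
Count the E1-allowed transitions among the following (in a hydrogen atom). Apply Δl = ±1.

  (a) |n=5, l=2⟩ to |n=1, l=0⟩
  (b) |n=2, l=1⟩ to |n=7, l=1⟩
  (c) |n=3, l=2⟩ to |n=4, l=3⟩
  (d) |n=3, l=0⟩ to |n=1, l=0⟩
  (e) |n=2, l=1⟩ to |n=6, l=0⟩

(a) forbidden — Δl = -2 (E1 requires Δl = ±1)
(b) forbidden — Δl = +0 (E1 requires Δl = ±1)
(c) allowed
(d) forbidden — Δl = +0 (E1 requires Δl = ±1)
(e) allowed
Total allowed: 2 of 5.

2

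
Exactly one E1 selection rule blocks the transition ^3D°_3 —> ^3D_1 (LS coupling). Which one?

the ΔJ = 0, ±1 rule

Initial level: S=1, L=2, J=3, parity odd. Final level: S=1, L=2, J=1, parity even.
ΔJ = 0, ±1 (not J=0↔0): J: 3 → 1, ΔJ = -2 — ✗.
ΔS = 0: S: 1 → 1 — ✓.
Parity must change: odd → even — ✓.
ΔL = 0, ±1 (not L=0↔0): L: 2 → 2, ΔL = +0 — ✓.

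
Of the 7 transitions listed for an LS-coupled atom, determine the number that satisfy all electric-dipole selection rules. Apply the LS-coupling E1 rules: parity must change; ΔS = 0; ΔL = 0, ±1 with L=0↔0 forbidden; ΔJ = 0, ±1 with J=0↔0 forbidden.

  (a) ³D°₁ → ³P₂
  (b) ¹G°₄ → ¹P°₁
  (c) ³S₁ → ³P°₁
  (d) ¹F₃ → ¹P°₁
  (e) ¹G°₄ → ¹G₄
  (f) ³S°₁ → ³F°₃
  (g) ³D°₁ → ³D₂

(a) allowed
(b) forbidden (parity, ΔL, ΔJ fail)
(c) allowed
(d) forbidden (ΔL, ΔJ fail)
(e) allowed
(f) forbidden (parity, ΔL, ΔJ fail)
(g) allowed
Total allowed: 4 of 7.

4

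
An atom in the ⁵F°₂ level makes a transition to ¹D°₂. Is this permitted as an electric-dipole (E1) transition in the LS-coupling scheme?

Initial level: S=2, L=3, J=2, parity odd. Final level: S=0, L=2, J=2, parity odd.
Parity must change: odd → odd — fails.
ΔS = 0: S: 2 → 0 — fails.
ΔL = 0, ±1 (not L=0↔0): L: 3 → 2, ΔL = -1 — passes.
ΔJ = 0, ±1 (not J=0↔0): J: 2 → 2, ΔJ = +0 — passes.
Rule(s) violated: parity, ΔS.

forbidden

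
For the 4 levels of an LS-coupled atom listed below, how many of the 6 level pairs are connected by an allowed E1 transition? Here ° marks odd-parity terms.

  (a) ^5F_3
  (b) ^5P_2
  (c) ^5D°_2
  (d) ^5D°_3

4

(a)–(b): forbidden (parity, ΔL).
(a)–(c): allowed.
(a)–(d): allowed.
(b)–(c): allowed.
(b)–(d): allowed.
(c)–(d): forbidden (parity).
Allowed pairs: 4 of 6.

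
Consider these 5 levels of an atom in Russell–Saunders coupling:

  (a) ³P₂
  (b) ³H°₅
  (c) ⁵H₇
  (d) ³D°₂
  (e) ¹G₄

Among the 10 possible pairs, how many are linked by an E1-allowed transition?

1

(a)–(b): forbidden (ΔL, ΔJ).
(a)–(c): forbidden (parity, ΔS, ΔL, ΔJ).
(a)–(d): allowed.
(a)–(e): forbidden (parity, ΔS, ΔL, ΔJ).
(b)–(c): forbidden (ΔS, ΔJ).
(b)–(d): forbidden (parity, ΔL, ΔJ).
(b)–(e): forbidden (ΔS).
(c)–(d): forbidden (ΔS, ΔL, ΔJ).
(c)–(e): forbidden (parity, ΔS, ΔJ).
(d)–(e): forbidden (ΔS, ΔL, ΔJ).
Allowed pairs: 1 of 10.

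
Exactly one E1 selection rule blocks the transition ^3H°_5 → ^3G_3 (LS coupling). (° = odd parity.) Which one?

Initial level: S=1, L=5, J=5, parity odd. Final level: S=1, L=4, J=3, parity even.
ΔJ = 0, ±1 (not J=0↔0): J: 5 → 3, ΔJ = -2 — violated.
ΔS = 0: S: 1 → 1 — satisfied.
ΔL = 0, ±1 (not L=0↔0): L: 5 → 4, ΔL = -1 — satisfied.
Parity must change: odd → even — satisfied.

the ΔJ = 0, ±1 rule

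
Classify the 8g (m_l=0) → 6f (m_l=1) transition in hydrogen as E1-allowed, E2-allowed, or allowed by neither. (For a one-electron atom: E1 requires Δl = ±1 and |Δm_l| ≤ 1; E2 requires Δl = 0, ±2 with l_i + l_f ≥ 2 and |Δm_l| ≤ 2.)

E1

Δl = 3 − 4 = -1; l_i + l_f = 7.
Δm_l = +1.
E1 (Δl = ±1, |Δm_l| ≤ 1): satisfied.
E2 (Δl = 0,±2, l_i+l_f ≥ 2, |Δm_l| ≤ 2): not satisfied.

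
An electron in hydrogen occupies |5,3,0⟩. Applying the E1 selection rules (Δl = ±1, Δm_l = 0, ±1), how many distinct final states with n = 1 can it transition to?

0

E1 requires l_f ∈ {2, 4}, but neither lies in [0, 0], so no final state is reachable.
Total: 0.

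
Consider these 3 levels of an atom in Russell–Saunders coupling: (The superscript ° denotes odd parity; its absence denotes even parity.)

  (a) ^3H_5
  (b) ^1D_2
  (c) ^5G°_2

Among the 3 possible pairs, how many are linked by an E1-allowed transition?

0

(a)–(b): forbidden (parity, ΔS, ΔL, ΔJ).
(a)–(c): forbidden (ΔS, ΔJ).
(b)–(c): forbidden (ΔS, ΔL).
Allowed pairs: 0 of 3.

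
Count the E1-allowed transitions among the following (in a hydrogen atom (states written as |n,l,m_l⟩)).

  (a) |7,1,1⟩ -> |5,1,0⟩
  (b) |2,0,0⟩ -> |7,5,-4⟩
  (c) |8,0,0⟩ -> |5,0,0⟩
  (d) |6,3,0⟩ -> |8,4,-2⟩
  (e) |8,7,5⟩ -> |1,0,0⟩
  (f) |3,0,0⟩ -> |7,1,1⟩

1

(a) forbidden — Δl = +0 (E1 requires Δl = ±1)
(b) forbidden — Δl = +5 (E1 requires Δl = ±1); Δm_l = -4 (E1 requires Δm_l = 0, ±1)
(c) forbidden — Δl = +0 (E1 requires Δl = ±1)
(d) forbidden — Δm_l = -2 (E1 requires Δm_l = 0, ±1)
(e) forbidden — Δl = -7 (E1 requires Δl = ±1); Δm_l = -5 (E1 requires Δm_l = 0, ±1)
(f) allowed
Total allowed: 1 of 6.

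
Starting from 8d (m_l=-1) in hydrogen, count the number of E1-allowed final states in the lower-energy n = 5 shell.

E1 requires Δl = ±1, so l_f ∈ {1, 3}; with 0 ≤ l_f ≤ n_f−1 = 4, the allowed l_f values are {1, 3}.
For l_f = 1: m_f ∈ {m_i−1, m_i, m_i+1} ∩ [−1, 1] = {-1, 0} → 2 states.
For l_f = 3: m_f ∈ {m_i−1, m_i, m_i+1} ∩ [−3, 3] = {-2, -1, 0} → 3 states.
Total: 5.

5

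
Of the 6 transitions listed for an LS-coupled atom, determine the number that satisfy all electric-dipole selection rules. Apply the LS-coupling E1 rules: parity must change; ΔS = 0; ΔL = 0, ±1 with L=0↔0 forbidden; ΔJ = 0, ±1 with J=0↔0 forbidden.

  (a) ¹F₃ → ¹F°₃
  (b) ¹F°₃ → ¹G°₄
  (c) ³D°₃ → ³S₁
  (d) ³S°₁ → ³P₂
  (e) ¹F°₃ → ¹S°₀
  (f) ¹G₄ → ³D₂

2

(a) allowed
(b) forbidden (parity fails)
(c) forbidden (ΔL, ΔJ fail)
(d) allowed
(e) forbidden (parity, ΔL, ΔJ fail)
(f) forbidden (parity, ΔS, ΔL, ΔJ fail)
Total allowed: 2 of 6.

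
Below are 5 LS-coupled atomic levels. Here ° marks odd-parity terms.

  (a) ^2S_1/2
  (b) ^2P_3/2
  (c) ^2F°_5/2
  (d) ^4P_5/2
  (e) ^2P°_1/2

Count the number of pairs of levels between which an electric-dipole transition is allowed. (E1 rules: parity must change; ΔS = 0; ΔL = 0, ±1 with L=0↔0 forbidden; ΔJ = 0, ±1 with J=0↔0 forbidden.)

2

(a)–(b): forbidden (parity).
(a)–(c): forbidden (ΔL, ΔJ).
(a)–(d): forbidden (parity, ΔS, ΔJ).
(a)–(e): allowed.
(b)–(c): forbidden (ΔL).
(b)–(d): forbidden (parity, ΔS).
(b)–(e): allowed.
(c)–(d): forbidden (ΔS, ΔL).
(c)–(e): forbidden (parity, ΔL, ΔJ).
(d)–(e): forbidden (ΔS, ΔJ).
Allowed pairs: 2 of 10.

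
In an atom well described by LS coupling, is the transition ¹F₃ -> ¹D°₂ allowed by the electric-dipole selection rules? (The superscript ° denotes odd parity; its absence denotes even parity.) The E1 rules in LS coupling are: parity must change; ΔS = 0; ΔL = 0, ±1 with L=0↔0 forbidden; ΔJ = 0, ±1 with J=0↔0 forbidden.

allowed

Reading off the term symbols: S 0→0, L 3→2, J 3→2, parity even→odd.
Parity must change: even → odd — satisfied.
ΔS = 0: S: 0 → 0 — satisfied.
ΔL = 0, ±1 (not L=0↔0): L: 3 → 2, ΔL = -1 — satisfied.
ΔJ = 0, ±1 (not J=0↔0): J: 3 → 2, ΔJ = -1 — satisfied.
All four E1 rules are satisfied.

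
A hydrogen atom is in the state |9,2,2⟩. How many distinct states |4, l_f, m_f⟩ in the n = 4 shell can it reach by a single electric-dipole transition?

E1 requires Δl = ±1, so l_f ∈ {1, 3}; with 0 ≤ l_f ≤ n_f−1 = 3, the allowed l_f values are {1, 3}.
For l_f = 1: m_f ∈ {m_i−1, m_i, m_i+1} ∩ [−1, 1] = {1} → 1 state.
For l_f = 3: m_f ∈ {m_i−1, m_i, m_i+1} ∩ [−3, 3] = {1, 2, 3} → 3 states.
Total: 4.

4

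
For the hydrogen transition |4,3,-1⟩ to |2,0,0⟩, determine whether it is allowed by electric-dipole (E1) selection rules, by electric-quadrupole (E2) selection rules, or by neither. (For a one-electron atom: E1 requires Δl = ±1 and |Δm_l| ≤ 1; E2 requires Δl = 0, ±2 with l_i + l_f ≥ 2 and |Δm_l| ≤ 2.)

Δl = 0 − 3 = -3; l_i + l_f = 3.
Δm_l = +1.
E1 (Δl = ±1, |Δm_l| ≤ 1): not satisfied.
E2 (Δl = 0,±2, l_i+l_f ≥ 2, |Δm_l| ≤ 2): not satisfied.

neither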